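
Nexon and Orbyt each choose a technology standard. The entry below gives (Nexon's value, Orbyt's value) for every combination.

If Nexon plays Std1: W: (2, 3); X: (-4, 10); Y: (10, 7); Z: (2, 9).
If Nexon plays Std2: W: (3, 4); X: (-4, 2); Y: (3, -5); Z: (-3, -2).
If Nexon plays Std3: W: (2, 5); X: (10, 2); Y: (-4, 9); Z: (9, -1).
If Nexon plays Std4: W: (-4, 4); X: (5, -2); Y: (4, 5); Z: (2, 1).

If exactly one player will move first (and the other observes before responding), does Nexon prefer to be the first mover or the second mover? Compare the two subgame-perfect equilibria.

second

If Nexon leads: Orbyt's best replies are Std1→X, Std2→W, Std3→Y, Std4→Y; Nexon's induced payoffs -4, 3, -4, 4; outcome (Std4, Y), payoffs (4, 5).
If Orbyt leads: Nexon's best replies are W→Std2, X→Std3, Y→Std1, Z→Std3; Orbyt's induced payoffs 4, 2, 7, -1; outcome (Std1, Y), payoffs (10, 7).
Nexon gets 4 moving first and 10 moving second, so Nexon prefers to move second.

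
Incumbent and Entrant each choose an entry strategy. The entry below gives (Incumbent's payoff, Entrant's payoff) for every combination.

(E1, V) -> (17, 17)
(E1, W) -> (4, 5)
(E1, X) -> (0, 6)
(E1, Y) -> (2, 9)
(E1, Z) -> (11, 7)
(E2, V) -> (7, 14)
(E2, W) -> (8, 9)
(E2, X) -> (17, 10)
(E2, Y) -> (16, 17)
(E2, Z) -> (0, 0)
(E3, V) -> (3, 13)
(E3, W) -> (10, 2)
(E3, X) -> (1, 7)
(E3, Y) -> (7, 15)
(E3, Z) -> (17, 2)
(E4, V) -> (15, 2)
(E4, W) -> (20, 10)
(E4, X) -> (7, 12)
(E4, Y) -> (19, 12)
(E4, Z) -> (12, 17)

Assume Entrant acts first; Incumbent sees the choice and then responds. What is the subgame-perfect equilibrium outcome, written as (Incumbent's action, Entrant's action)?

Solve by backward induction (Entrant leads).
- V → Incumbent plays E1 (best of 17, 7, 3, 15); Entrant gets 17.
- W → Incumbent plays E4 (best of 4, 8, 10, 20); Entrant gets 10.
- X → Incumbent plays E2 (best of 0, 17, 1, 7); Entrant gets 10.
- Y → Incumbent plays E4 (best of 2, 16, 7, 19); Entrant gets 12.
- Z → Incumbent plays E3 (best of 11, 0, 17, 12); Entrant gets 2.
Maximizing over 17, 10, 10, 12, 2, Entrant chooses V. Subgame-perfect outcome: (E1, V) with payoffs (17, 17).

(E1, V)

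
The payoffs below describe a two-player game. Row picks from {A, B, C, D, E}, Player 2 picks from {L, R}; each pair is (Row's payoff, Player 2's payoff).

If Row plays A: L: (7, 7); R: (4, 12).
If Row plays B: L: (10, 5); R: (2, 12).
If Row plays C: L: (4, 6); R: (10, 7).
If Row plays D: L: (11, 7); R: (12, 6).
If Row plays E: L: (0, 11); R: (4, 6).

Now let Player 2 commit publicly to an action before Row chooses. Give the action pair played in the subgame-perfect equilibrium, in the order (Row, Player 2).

Backward induction with Player 2 moving first.
- L: BR = D, leader payoff 7.
- R: BR = D, leader payoff 6.
Among 7, 6, the best is 7 at L. Subgame-perfect outcome: (D, L) with payoffs (11, 7).

(D, L)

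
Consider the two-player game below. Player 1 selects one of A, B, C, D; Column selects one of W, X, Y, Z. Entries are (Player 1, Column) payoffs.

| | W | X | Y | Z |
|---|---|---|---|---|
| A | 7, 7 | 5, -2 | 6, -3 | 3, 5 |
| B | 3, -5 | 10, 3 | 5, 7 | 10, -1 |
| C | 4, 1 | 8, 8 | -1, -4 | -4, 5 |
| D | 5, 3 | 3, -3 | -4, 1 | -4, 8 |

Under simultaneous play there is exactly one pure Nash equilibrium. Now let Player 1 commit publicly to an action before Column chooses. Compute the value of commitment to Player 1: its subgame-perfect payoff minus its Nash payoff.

Work backward from Column's decision.
- A → Column plays W (best of 7, -2, -3, 5); Player 1 gets 7.
- B → Column plays Y (best of -5, 3, 7, -1); Player 1 gets 5.
- C → Column plays X (best of 1, 8, -4, 5); Player 1 gets 8.
- D → Column plays Z (best of 3, -3, 1, 8); Player 1 gets -4.
Maximizing over 7, 5, 8, -4, Player 1 chooses C. Subgame-perfect outcome: (C, X) with payoffs (8, 8).
For the simultaneous game, intersect best replies.
Player 1's best replies: W→A; X→B; Y→A; Z→B.
Column's best replies: A→W; B→Y; C→X; D→Z.
Only (A, W) has each player best-responding; Nash payoffs (7, 7).
Player 1's commitment gain: 8 − 7 = 1.

1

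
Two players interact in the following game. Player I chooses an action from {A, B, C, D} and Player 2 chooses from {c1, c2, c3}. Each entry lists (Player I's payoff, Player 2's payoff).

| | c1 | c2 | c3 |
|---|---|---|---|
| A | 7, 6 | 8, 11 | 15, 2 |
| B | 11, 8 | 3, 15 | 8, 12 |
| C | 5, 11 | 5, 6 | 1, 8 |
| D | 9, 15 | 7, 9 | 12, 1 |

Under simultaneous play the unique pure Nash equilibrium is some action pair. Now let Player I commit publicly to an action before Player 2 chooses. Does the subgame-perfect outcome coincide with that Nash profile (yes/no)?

no

Backward induction with Player I moving first.
- A → Player 2 plays c2 (best of 6, 11, 2); Player I gets 8.
- B → Player 2 plays c2 (best of 8, 15, 12); Player I gets 3.
- C → Player 2 plays c1 (best of 11, 6, 8); Player I gets 5.
- D → Player 2 plays c1 (best of 15, 9, 1); Player I gets 9.
Maximizing over 8, 3, 5, 9, Player I chooses D. Subgame-perfect outcome: (D, c1) with payoffs (9, 15).
For the simultaneous game, intersect best replies.
Player I's best replies: c1→B; c2→A; c3→A.
Player 2's best replies: A→c2; B→c2; C→c1; D→c1.
Only (A, c2) has each player best-responding; Nash payoffs (8, 11).
Sequential outcome (D, c1) differs from the Nash profile (A, c2).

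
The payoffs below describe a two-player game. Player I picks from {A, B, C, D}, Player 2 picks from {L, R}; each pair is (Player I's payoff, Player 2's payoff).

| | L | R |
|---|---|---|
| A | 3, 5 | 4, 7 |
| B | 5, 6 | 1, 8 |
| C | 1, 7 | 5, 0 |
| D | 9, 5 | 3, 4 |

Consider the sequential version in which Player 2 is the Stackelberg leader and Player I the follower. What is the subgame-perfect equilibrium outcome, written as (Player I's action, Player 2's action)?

Player I best-responds to each possible Player 2 move:
- L → Player I plays D (best of 3, 5, 1, 9); Player 2 gets 5.
- R → Player I plays C (best of 4, 1, 5, 3); Player 2 gets 0.
Among 5, 0, the best is 5 at L. Subgame-perfect outcome: (D, L) with payoffs (9, 5).

(D, L)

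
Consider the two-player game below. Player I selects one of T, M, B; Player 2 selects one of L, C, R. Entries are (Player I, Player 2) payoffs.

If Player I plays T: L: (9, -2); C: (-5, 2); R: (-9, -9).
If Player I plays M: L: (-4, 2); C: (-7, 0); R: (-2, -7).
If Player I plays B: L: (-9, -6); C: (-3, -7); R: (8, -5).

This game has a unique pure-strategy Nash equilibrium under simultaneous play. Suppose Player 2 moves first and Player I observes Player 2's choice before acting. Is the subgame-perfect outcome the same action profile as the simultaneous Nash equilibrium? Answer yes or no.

no

Backward induction with Player 2 moving first.
- L: Player I compares 9, -4, -9 and picks T; Player 2 would get -2.
- C: Player I compares -5, -7, -3 and picks B; Player 2 would get -7.
- R: Player I compares -9, -2, 8 and picks B; Player 2 would get -5.
Maximizing over -2, -7, -5, Player 2 chooses L. Subgame-perfect outcome: (T, L) with payoffs (9, -2).
For the simultaneous game, intersect best replies.
Player I's best replies: L→T; C→B; R→B.
Player 2's best replies: T→C; M→L; B→R.
The unique mutual best reply is (B, R), giving (8, -5).
Sequential outcome (T, L) differs from the Nash profile (B, R).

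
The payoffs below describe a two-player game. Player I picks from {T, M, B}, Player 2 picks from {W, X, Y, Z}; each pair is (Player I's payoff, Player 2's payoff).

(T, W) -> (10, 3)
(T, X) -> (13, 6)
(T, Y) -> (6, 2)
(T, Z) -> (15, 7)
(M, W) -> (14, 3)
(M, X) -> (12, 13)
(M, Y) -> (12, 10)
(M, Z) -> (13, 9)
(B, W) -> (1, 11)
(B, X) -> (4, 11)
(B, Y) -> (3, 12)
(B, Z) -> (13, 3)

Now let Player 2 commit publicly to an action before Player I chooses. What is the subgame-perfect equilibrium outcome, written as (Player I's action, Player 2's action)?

(M, Y)

Backward induction with Player 2 moving first.
- W: Player I compares 10, 14, 1 and picks M; Player 2 would get 3.
- X: Player I compares 13, 12, 4 and picks T; Player 2 would get 6.
- Y: Player I compares 6, 12, 3 and picks M; Player 2 would get 10.
- Z: Player I compares 15, 13, 13 and picks T; Player 2 would get 7.
Player 2's induced payoffs are 3, 6, 10, 7, so Player 2 commits to Y. Subgame-perfect outcome: (M, Y) with payoffs (12, 10).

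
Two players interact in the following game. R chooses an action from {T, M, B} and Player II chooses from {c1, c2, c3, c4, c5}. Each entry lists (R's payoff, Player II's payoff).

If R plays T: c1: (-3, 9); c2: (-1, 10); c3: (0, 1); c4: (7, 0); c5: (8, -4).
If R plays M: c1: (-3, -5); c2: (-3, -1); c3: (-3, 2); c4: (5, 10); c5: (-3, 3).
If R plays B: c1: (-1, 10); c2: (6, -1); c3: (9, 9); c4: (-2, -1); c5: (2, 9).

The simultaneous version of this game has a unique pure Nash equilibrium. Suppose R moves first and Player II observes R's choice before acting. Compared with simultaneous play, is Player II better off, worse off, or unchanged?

unchanged

Backward induction with R moving first.
- T: BR = c2, leader payoff -1.
- M: BR = c4, leader payoff 5.
- B: BR = c1, leader payoff -1.
Among -1, 5, -1, the best is 5 at M. Subgame-perfect outcome: (M, c4) with payoffs (5, 10).
Under simultaneous play:
R's best replies: c1→B; c2→B; c3→B; c4→T; c5→T.
Player II's best replies: T→c2; M→c4; B→c1.
The unique mutual best reply is (B, c1), giving (-1, 10).
Player II earns 10 sequentially versus 10 at the Nash outcome: unchanged.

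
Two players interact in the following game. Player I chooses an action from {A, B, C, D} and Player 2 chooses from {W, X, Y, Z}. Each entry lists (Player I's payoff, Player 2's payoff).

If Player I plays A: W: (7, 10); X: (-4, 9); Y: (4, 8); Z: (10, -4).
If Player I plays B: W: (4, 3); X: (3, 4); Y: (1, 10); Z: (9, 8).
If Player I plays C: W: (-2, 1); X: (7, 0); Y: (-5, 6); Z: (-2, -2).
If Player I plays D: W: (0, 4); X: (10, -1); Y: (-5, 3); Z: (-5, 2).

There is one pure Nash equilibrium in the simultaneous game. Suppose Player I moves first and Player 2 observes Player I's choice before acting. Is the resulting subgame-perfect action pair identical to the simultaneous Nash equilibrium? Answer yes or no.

yes

Player 2 best-responds to each possible Player I move:
- A → Player 2 plays W (best of 10, 9, 8, -4); Player I gets 7.
- B → Player 2 plays Y (best of 3, 4, 10, 8); Player I gets 1.
- C → Player 2 plays Y (best of 1, 0, 6, -2); Player I gets -5.
- D → Player 2 plays W (best of 4, -1, 3, 2); Player I gets 0.
Player I's induced payoffs are 7, 1, -5, 0, so Player I commits to A. Subgame-perfect outcome: (A, W) with payoffs (7, 10).
For the simultaneous game, intersect best replies.
Player I's best replies: W→A; X→D; Y→A; Z→A.
Player 2's best replies: A→W; B→Y; C→Y; D→W.
The unique mutual best reply is (A, W), giving (7, 10).
Sequential outcome (A, W) coincides with the Nash profile (A, W).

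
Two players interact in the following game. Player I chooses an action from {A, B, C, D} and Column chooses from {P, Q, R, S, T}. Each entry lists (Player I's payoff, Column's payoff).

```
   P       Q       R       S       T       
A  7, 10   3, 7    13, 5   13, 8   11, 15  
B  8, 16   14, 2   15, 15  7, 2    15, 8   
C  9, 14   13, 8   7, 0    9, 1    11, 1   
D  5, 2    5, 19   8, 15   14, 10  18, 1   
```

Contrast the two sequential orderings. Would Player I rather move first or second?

second

If Player I leads: Column's best replies are A→T, B→P, C→P, D→Q; Player I's induced payoffs 11, 8, 9, 5; outcome (A, T), payoffs (11, 15).
If Column leads: Player I's best replies are P→C, Q→B, R→B, S→D, T→D; Column's induced payoffs 14, 2, 15, 10, 1; outcome (B, R), payoffs (15, 15).
Player I gets 11 moving first and 15 moving second, so Player I prefers to move second.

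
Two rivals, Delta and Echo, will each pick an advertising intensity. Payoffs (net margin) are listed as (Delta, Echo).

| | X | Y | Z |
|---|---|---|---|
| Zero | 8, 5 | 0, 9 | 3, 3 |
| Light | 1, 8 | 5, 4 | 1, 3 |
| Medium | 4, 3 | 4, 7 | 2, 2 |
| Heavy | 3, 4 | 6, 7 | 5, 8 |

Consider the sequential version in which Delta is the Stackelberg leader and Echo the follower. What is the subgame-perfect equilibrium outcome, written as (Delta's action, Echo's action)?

Work backward from Echo's decision.
- Zero: Echo compares 5, 9, 3 and picks Y; Delta would get 0.
- Light: Echo compares 8, 4, 3 and picks X; Delta would get 1.
- Medium: Echo compares 3, 7, 2 and picks Y; Delta would get 4.
- Heavy: Echo compares 4, 7, 8 and picks Z; Delta would get 5.
Delta's induced payoffs are 0, 1, 4, 5, so Delta commits to Heavy. Subgame-perfect outcome: (Heavy, Z) with payoffs (5, 8).

(Heavy, Z)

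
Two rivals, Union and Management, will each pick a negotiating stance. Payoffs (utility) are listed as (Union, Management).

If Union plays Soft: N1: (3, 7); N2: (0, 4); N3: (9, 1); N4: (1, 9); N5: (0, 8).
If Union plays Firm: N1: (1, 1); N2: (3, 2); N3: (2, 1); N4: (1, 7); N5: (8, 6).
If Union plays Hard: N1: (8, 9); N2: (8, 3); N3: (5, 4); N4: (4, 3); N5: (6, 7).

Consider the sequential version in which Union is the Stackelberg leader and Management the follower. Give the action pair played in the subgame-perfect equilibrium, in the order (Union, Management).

Backward induction with Union moving first.
- Soft: Management compares 7, 4, 1, 9, 8 and picks N4; Union would get 1.
- Firm: Management compares 1, 2, 1, 7, 6 and picks N4; Union would get 1.
- Hard: Management compares 9, 3, 4, 3, 7 and picks N1; Union would get 8.
Union's induced payoffs are 1, 1, 8, so Union commits to Hard. Subgame-perfect outcome: (Hard, N1) with payoffs (8, 9).

(Hard, N1)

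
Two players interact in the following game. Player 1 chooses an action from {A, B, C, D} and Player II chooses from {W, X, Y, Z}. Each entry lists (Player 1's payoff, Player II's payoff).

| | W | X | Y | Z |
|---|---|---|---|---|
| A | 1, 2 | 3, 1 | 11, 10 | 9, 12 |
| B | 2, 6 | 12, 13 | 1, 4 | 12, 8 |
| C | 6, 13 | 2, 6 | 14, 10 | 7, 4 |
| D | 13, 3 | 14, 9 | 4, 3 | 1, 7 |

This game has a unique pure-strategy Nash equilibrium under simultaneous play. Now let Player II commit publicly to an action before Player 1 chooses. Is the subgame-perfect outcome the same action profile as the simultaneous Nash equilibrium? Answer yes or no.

no

Solve by backward induction (Player II leads).
- W: BR = D, leader payoff 3.
- X: BR = D, leader payoff 9.
- Y: BR = C, leader payoff 10.
- Z: BR = B, leader payoff 8.
Maximizing over 3, 9, 10, 8, Player II chooses Y. Subgame-perfect outcome: (C, Y) with payoffs (14, 10).
Now find the simultaneous Nash equilibrium.
Player 1's best replies: W→D; X→D; Y→C; Z→B.
Player II's best replies: A→Z; B→X; C→W; D→X.
Only (D, X) has each player best-responding; Nash payoffs (14, 9).
Sequential outcome (C, Y) differs from the Nash profile (D, X).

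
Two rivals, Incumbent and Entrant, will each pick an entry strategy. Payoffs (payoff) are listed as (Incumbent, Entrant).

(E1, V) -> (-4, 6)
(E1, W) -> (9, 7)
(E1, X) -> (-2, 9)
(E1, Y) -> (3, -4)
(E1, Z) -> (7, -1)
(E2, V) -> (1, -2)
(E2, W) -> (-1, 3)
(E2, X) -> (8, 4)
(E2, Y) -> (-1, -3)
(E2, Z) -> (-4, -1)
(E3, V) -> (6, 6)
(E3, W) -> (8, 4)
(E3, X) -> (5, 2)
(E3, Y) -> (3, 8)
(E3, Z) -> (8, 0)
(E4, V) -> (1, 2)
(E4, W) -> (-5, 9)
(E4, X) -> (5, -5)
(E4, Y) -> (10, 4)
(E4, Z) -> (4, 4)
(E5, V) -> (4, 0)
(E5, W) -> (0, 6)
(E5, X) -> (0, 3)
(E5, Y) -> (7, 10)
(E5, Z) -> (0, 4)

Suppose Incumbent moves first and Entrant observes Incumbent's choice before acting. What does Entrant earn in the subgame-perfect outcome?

4

Backward induction with Incumbent moving first.
- E1 → Entrant plays X (best of 6, 7, 9, -4, -1); Incumbent gets -2.
- E2 → Entrant plays X (best of -2, 3, 4, -3, -1); Incumbent gets 8.
- E3 → Entrant plays Y (best of 6, 4, 2, 8, 0); Incumbent gets 3.
- E4 → Entrant plays W (best of 2, 9, -5, 4, 4); Incumbent gets -5.
- E5 → Entrant plays Y (best of 0, 6, 3, 10, 4); Incumbent gets 7.
Among -2, 8, 3, -5, 7, the best is 8 at E2. Subgame-perfect outcome: (E2, X) with payoffs (8, 4).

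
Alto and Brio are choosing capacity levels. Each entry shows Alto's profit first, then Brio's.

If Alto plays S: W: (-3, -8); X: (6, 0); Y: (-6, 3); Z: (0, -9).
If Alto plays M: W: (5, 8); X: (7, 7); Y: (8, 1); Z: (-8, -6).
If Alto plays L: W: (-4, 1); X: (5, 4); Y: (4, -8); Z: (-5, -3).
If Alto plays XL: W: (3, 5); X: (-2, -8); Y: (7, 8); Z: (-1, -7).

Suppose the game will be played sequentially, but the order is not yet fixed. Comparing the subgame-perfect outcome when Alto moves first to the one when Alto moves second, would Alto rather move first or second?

first

If Alto leads: Brio's best replies are S→Y, M→W, L→X, XL→Y; Alto's induced payoffs -6, 5, 5, 7; outcome (XL, Y), payoffs (7, 8).
If Brio leads: Alto's best replies are W→M, X→M, Y→M, Z→S; Brio's induced payoffs 8, 7, 1, -9; outcome (M, W), payoffs (5, 8).
Alto gets 7 moving first and 5 moving second, so Alto prefers to move first.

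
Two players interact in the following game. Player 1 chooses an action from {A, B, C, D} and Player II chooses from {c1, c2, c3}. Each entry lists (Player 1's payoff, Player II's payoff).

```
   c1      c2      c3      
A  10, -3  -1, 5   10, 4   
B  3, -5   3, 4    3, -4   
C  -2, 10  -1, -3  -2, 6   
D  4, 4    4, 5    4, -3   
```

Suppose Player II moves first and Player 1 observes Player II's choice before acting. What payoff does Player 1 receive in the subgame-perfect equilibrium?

4

Player 1 best-responds to each possible Player II move:
- c1: Player 1 compares 10, 3, -2, 4 and picks A; Player II would get -3.
- c2: Player 1 compares -1, 3, -1, 4 and picks D; Player II would get 5.
- c3: Player 1 compares 10, 3, -2, 4 and picks A; Player II would get 4.
Player II's induced payoffs are -3, 5, 4, so Player II commits to c2. Subgame-perfect outcome: (D, c2) with payoffs (4, 5).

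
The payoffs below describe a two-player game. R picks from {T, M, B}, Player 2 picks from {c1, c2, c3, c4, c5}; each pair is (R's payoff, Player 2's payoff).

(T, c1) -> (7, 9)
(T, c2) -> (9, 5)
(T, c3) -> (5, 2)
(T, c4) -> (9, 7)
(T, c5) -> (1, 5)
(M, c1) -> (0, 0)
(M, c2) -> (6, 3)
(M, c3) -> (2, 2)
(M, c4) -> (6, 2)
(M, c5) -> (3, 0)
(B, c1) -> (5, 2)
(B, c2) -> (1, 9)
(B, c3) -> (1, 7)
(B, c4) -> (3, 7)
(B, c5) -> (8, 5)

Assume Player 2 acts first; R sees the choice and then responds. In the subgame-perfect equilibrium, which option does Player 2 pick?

c1

R best-responds to each possible Player 2 move:
- c1: BR = T, leader payoff 9.
- c2: BR = T, leader payoff 5.
- c3: BR = T, leader payoff 2.
- c4: BR = T, leader payoff 7.
- c5: BR = B, leader payoff 5.
Maximizing over 9, 5, 2, 7, 5, Player 2 chooses c1. Subgame-perfect outcome: (T, c1) with payoffs (7, 9).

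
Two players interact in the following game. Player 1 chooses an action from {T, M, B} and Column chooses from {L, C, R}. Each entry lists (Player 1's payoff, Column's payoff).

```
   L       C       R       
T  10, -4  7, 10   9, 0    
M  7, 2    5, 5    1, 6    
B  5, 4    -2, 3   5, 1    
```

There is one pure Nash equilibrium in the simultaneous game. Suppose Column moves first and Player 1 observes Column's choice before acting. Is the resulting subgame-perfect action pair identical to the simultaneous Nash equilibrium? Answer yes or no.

yes

Solve by backward induction (Column leads).
- L → Player 1 plays T (best of 10, 7, 5); Column gets -4.
- C → Player 1 plays T (best of 7, 5, -2); Column gets 10.
- R → Player 1 plays T (best of 9, 1, 5); Column gets 0.
Maximizing over -4, 10, 0, Column chooses C. Subgame-perfect outcome: (T, C) with payoffs (7, 10).
Under simultaneous play:
Player 1's best replies: L→T; C→T; R→T.
Column's best replies: T→C; M→R; B→L.
Only (T, C) has each player best-responding; Nash payoffs (7, 10).
Sequential outcome (T, C) coincides with the Nash profile (T, C).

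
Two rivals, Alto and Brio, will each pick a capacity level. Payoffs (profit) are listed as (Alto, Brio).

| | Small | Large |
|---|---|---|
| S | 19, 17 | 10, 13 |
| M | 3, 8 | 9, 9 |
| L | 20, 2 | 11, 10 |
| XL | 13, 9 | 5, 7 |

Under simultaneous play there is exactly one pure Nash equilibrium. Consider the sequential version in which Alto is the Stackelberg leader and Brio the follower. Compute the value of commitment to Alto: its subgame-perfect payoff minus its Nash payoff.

Brio best-responds to each possible Alto move:
- S: Brio compares 17, 13 and picks Small; Alto would get 19.
- M: Brio compares 8, 9 and picks Large; Alto would get 9.
- L: Brio compares 2, 10 and picks Large; Alto would get 11.
- XL: Brio compares 9, 7 and picks Small; Alto would get 13.
Alto's induced payoffs are 19, 9, 11, 13, so Alto commits to S. Subgame-perfect outcome: (S, Small) with payoffs (19, 17).
Under simultaneous play:
Alto's best replies: Small→L; Large→L.
Brio's best replies: S→Small; M→Large; L→Large; XL→Small.
Only (L, Large) has each player best-responding; Nash payoffs (11, 10).
Alto's commitment gain: 19 − 11 = 8.

8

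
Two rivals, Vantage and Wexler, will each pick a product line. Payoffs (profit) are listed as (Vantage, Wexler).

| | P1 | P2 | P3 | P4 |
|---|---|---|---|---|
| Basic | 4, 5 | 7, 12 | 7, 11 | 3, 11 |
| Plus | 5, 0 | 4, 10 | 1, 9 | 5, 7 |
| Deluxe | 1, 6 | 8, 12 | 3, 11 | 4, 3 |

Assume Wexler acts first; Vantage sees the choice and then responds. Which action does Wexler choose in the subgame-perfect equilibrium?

Solve by backward induction (Wexler leads).
- P1: Vantage compares 4, 5, 1 and picks Plus; Wexler would get 0.
- P2: Vantage compares 7, 4, 8 and picks Deluxe; Wexler would get 12.
- P3: Vantage compares 7, 1, 3 and picks Basic; Wexler would get 11.
- P4: Vantage compares 3, 5, 4 and picks Plus; Wexler would get 7.
Among 0, 12, 11, 7, the best is 12 at P2. Subgame-perfect outcome: (Deluxe, P2) with payoffs (8, 12).

P2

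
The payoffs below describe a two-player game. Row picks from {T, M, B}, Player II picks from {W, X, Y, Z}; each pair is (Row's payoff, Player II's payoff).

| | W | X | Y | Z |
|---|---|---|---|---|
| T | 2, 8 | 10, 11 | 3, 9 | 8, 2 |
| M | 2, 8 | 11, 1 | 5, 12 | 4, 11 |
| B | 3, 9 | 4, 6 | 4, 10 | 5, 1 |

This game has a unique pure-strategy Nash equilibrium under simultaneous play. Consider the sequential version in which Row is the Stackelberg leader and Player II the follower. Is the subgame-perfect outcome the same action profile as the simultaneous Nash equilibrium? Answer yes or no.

no

Solve by backward induction (Row leads).
- T: BR = X, leader payoff 10.
- M: BR = Y, leader payoff 5.
- B: BR = Y, leader payoff 4.
Among 10, 5, 4, the best is 10 at T. Subgame-perfect outcome: (T, X) with payoffs (10, 11).
Under simultaneous play:
Row's best replies: W→B; X→M; Y→M; Z→T.
Player II's best replies: T→X; M→Y; B→Y.
The unique mutual best reply is (M, Y), giving (5, 12).
Sequential outcome (T, X) differs from the Nash profile (M, Y).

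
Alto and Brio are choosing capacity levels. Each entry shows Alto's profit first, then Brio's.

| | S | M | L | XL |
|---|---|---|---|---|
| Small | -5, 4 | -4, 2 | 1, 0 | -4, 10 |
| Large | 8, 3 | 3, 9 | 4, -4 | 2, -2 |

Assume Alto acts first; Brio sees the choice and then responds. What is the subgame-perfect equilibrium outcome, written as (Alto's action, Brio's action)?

Work backward from Brio's decision.
- Small → Brio plays XL (best of 4, 2, 0, 10); Alto gets -4.
- Large → Brio plays M (best of 3, 9, -4, -2); Alto gets 3.
Alto's induced payoffs are -4, 3, so Alto commits to Large. Subgame-perfect outcome: (Large, M) with payoffs (3, 9).

(Large, M)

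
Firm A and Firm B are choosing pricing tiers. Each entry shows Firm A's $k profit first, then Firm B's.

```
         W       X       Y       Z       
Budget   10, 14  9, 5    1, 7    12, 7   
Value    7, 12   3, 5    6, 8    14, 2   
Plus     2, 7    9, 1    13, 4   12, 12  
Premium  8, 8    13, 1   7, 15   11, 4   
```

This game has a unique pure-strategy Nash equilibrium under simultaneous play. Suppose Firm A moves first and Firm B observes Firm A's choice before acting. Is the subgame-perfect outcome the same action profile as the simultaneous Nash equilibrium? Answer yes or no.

no

Firm B best-responds to each possible Firm A move:
- Budget → Firm B plays W (best of 14, 5, 7, 7); Firm A gets 10.
- Value → Firm B plays W (best of 12, 5, 8, 2); Firm A gets 7.
- Plus → Firm B plays Z (best of 7, 1, 4, 12); Firm A gets 12.
- Premium → Firm B plays Y (best of 8, 1, 15, 4); Firm A gets 7.
Maximizing over 10, 7, 12, 7, Firm A chooses Plus. Subgame-perfect outcome: (Plus, Z) with payoffs (12, 12).
Now find the simultaneous Nash equilibrium.
Firm A's best replies: W→Budget; X→Premium; Y→Plus; Z→Value.
Firm B's best replies: Budget→W; Value→W; Plus→Z; Premium→Y.
The unique mutual best reply is (Budget, W), giving (10, 14).
Sequential outcome (Plus, Z) differs from the Nash profile (Budget, W).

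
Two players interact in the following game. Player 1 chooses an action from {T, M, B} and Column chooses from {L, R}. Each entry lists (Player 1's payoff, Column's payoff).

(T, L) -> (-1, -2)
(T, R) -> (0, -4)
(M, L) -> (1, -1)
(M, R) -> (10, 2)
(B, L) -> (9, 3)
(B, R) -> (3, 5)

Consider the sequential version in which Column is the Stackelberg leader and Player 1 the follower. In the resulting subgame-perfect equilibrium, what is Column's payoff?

3

Work backward from Player 1's decision.
- L: BR = B, leader payoff 3.
- R: BR = M, leader payoff 2.
Maximizing over 3, 2, Column chooses L. Subgame-perfect outcome: (B, L) with payoffs (9, 3).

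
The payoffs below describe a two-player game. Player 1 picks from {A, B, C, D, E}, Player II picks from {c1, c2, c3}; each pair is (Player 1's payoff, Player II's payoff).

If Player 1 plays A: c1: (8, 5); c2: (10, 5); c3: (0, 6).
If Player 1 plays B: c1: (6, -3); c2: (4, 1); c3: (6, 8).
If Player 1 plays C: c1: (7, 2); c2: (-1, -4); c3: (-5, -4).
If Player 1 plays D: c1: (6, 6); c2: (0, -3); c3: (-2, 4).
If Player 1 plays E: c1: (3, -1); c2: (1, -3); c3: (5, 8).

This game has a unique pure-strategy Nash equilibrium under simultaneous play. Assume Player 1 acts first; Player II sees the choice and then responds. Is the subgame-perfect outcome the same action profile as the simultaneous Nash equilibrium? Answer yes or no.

no

Work backward from Player II's decision.
- A: BR = c3, leader payoff 0.
- B: BR = c3, leader payoff 6.
- C: BR = c1, leader payoff 7.
- D: BR = c1, leader payoff 6.
- E: BR = c3, leader payoff 5.
Among 0, 6, 7, 6, 5, the best is 7 at C. Subgame-perfect outcome: (C, c1) with payoffs (7, 2).
Now find the simultaneous Nash equilibrium.
Player 1's best replies: c1→A; c2→A; c3→B.
Player II's best replies: A→c3; B→c3; C→c1; D→c1; E→c3.
Only (B, c3) has each player best-responding; Nash payoffs (6, 8).
Sequential outcome (C, c1) differs from the Nash profile (B, c3).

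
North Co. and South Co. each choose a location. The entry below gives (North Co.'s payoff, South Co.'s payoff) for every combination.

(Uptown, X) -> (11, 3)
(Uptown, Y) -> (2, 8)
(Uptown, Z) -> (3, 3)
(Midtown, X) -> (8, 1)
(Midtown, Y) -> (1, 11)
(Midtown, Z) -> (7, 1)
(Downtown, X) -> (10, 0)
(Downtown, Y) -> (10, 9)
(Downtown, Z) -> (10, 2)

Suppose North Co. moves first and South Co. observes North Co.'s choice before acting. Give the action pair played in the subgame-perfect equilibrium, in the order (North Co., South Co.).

Backward induction with North Co. moving first.
- Uptown → South Co. plays Y (best of 3, 8, 3); North Co. gets 2.
- Midtown → South Co. plays Y (best of 1, 11, 1); North Co. gets 1.
- Downtown → South Co. plays Y (best of 0, 9, 2); North Co. gets 10.
Among 2, 1, 10, the best is 10 at Downtown. Subgame-perfect outcome: (Downtown, Y) with payoffs (10, 9).

(Downtown, Y)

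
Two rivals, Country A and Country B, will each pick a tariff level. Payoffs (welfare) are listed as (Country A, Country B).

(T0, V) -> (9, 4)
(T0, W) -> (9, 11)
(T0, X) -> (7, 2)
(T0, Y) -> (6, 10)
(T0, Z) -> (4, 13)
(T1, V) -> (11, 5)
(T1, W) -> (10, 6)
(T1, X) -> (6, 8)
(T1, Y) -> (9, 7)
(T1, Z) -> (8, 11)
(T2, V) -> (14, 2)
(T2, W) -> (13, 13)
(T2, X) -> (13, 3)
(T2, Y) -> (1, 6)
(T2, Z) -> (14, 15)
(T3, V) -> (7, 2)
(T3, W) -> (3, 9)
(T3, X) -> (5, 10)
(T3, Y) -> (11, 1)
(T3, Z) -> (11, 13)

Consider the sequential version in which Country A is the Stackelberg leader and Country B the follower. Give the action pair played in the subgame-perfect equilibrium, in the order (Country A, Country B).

Solve by backward induction (Country A leads).
- T0: BR = Z, leader payoff 4.
- T1: BR = Z, leader payoff 8.
- T2: BR = Z, leader payoff 14.
- T3: BR = Z, leader payoff 11.
Among 4, 8, 14, 11, the best is 14 at T2. Subgame-perfect outcome: (T2, Z) with payoffs (14, 15).

(T2, Z)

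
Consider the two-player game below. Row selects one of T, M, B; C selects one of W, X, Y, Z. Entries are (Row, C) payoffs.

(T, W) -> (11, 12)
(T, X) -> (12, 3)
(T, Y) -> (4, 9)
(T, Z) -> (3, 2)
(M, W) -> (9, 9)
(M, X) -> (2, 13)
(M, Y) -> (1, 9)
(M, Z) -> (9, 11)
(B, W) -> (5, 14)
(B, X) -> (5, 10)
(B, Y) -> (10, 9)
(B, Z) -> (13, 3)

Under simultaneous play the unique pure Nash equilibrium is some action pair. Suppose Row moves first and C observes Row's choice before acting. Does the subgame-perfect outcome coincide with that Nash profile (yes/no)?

yes

Solve by backward induction (Row leads).
- T: C compares 12, 3, 9, 2 and picks W; Row would get 11.
- M: C compares 9, 13, 9, 11 and picks X; Row would get 2.
- B: C compares 14, 10, 9, 3 and picks W; Row would get 5.
Row's induced payoffs are 11, 2, 5, so Row commits to T. Subgame-perfect outcome: (T, W) with payoffs (11, 12).
Under simultaneous play:
Row's best replies: W→T; X→T; Y→B; Z→B.
C's best replies: T→W; M→X; B→W.
The unique mutual best reply is (T, W), giving (11, 12).
Sequential outcome (T, W) coincides with the Nash profile (T, W).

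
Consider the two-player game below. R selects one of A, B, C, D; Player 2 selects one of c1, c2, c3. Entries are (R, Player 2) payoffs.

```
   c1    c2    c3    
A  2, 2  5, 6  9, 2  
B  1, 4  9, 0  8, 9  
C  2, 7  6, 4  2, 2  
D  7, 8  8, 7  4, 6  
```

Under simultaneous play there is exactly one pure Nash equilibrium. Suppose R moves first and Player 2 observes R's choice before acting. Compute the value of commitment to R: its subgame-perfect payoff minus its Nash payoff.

1

Backward induction with R moving first.
- A: BR = c2, leader payoff 5.
- B: BR = c3, leader payoff 8.
- C: BR = c1, leader payoff 2.
- D: BR = c1, leader payoff 7.
R's induced payoffs are 5, 8, 2, 7, so R commits to B. Subgame-perfect outcome: (B, c3) with payoffs (8, 9).
Now find the simultaneous Nash equilibrium.
R's best replies: c1→D; c2→B; c3→A.
Player 2's best replies: A→c2; B→c3; C→c1; D→c1.
Only (D, c1) has each player best-responding; Nash payoffs (7, 8).
R's commitment gain: 8 − 7 = 1.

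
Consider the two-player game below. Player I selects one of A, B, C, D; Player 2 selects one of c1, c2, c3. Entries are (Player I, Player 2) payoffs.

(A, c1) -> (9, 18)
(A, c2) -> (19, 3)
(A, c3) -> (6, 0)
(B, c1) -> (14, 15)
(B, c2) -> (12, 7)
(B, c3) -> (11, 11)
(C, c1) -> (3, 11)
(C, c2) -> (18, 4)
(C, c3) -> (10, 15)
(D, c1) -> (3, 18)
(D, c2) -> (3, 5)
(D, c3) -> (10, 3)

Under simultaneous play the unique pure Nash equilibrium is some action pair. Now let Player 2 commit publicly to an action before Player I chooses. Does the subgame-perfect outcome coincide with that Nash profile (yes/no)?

yes

Backward induction with Player 2 moving first.
- c1: BR = B, leader payoff 15.
- c2: BR = A, leader payoff 3.
- c3: BR = B, leader payoff 11.
Among 15, 3, 11, the best is 15 at c1. Subgame-perfect outcome: (B, c1) with payoffs (14, 15).
For the simultaneous game, intersect best replies.
Player I's best replies: c1→B; c2→A; c3→B.
Player 2's best replies: A→c1; B→c1; C→c3; D→c1.
Only (B, c1) has each player best-responding; Nash payoffs (14, 15).
Sequential outcome (B, c1) coincides with the Nash profile (B, c1).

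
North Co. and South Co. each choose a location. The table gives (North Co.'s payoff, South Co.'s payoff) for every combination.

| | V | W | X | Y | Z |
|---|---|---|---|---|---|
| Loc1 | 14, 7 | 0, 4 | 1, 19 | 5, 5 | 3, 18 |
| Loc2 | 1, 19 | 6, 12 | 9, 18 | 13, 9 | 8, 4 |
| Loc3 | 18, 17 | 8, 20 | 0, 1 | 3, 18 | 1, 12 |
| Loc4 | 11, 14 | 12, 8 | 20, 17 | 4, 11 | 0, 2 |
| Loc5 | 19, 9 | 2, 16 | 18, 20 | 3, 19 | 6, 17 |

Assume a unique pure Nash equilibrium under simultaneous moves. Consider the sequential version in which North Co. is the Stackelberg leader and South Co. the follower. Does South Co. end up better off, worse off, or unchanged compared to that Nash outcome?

Work backward from South Co.'s decision.
- Loc1: BR = X, leader payoff 1.
- Loc2: BR = V, leader payoff 1.
- Loc3: BR = W, leader payoff 8.
- Loc4: BR = X, leader payoff 20.
- Loc5: BR = X, leader payoff 18.
Maximizing over 1, 1, 8, 20, 18, North Co. chooses Loc4. Subgame-perfect outcome: (Loc4, X) with payoffs (20, 17).
Now find the simultaneous Nash equilibrium.
North Co.'s best replies: V→Loc5; W→Loc4; X→Loc4; Y→Loc2; Z→Loc2.
South Co.'s best replies: Loc1→X; Loc2→V; Loc3→W; Loc4→X; Loc5→X.
Only (Loc4, X) has each player best-responding; Nash payoffs (20, 17).
South Co. earns 17 sequentially versus 17 at the Nash outcome: unchanged.

unchanged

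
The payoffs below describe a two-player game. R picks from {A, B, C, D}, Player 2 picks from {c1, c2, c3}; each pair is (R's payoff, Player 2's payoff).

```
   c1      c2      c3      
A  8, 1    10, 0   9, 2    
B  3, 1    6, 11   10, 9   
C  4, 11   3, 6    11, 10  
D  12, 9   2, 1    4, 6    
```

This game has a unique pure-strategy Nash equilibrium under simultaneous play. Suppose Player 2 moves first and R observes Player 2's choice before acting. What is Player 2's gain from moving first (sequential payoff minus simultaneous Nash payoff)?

1

R best-responds to each possible Player 2 move:
- c1: BR = D, leader payoff 9.
- c2: BR = A, leader payoff 0.
- c3: BR = C, leader payoff 10.
Maximizing over 9, 0, 10, Player 2 chooses c3. Subgame-perfect outcome: (C, c3) with payoffs (11, 10).
Under simultaneous play:
R's best replies: c1→D; c2→A; c3→C.
Player 2's best replies: A→c3; B→c2; C→c1; D→c1.
The unique mutual best reply is (D, c1), giving (12, 9).
Player 2's commitment gain: 10 − 9 = 1.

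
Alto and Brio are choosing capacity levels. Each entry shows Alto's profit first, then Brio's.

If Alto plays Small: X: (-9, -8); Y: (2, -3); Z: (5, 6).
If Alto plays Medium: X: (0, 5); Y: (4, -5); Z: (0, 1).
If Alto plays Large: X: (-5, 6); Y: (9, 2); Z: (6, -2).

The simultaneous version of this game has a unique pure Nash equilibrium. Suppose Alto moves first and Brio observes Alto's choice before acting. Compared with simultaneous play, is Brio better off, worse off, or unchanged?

Work backward from Brio's decision.
- Small: Brio compares -8, -3, 6 and picks Z; Alto would get 5.
- Medium: Brio compares 5, -5, 1 and picks X; Alto would get 0.
- Large: Brio compares 6, 2, -2 and picks X; Alto would get -5.
Maximizing over 5, 0, -5, Alto chooses Small. Subgame-perfect outcome: (Small, Z) with payoffs (5, 6).
For the simultaneous game, intersect best replies.
Alto's best replies: X→Medium; Y→Large; Z→Large.
Brio's best replies: Small→Z; Medium→X; Large→X.
The unique mutual best reply is (Medium, X), giving (0, 5).
Brio earns 6 sequentially versus 5 at the Nash outcome: better off.

better off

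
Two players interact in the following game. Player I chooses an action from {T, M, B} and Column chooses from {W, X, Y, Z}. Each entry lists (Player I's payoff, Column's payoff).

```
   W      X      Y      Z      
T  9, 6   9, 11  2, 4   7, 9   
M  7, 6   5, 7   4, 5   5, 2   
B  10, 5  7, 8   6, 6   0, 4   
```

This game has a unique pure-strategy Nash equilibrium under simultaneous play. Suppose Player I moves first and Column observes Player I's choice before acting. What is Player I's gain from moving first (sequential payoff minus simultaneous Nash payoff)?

Work backward from Column's decision.
- T → Column plays X (best of 6, 11, 4, 9); Player I gets 9.
- M → Column plays X (best of 6, 7, 5, 2); Player I gets 5.
- B → Column plays X (best of 5, 8, 6, 4); Player I gets 7.
Among 9, 5, 7, the best is 9 at T. Subgame-perfect outcome: (T, X) with payoffs (9, 11).
For the simultaneous game, intersect best replies.
Player I's best replies: W→B; X→T; Y→B; Z→T.
Column's best replies: T→X; M→X; B→X.
Only (T, X) has each player best-responding; Nash payoffs (9, 11).
Player I's commitment gain: 9 − 9 = 0.

0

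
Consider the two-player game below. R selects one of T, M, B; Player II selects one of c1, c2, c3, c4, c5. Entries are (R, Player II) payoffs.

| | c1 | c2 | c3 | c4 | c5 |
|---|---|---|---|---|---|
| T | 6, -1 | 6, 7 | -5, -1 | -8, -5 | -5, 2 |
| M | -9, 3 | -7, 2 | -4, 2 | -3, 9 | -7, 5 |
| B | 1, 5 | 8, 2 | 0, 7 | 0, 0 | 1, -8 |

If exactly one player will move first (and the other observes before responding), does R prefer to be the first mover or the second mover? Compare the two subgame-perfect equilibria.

If R leads: Player II's best replies are T→c2, M→c4, B→c3; R's induced payoffs 6, -3, 0; outcome (T, c2), payoffs (6, 7).
If Player II leads: R's best replies are c1→T, c2→B, c3→B, c4→B, c5→B; Player II's induced payoffs -1, 2, 7, 0, -8; outcome (B, c3), payoffs (0, 7).
R gets 6 moving first and 0 moving second, so R prefers to move first.

first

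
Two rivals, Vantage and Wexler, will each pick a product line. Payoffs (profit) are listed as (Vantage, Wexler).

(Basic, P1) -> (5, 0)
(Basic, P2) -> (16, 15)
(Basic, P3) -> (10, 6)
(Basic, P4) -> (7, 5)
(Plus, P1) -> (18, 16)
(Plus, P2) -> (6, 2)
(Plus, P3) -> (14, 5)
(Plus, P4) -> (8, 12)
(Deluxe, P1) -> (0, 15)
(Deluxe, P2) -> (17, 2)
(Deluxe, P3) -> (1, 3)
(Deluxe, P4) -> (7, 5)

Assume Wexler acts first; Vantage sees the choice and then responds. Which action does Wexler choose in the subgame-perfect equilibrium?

Vantage best-responds to each possible Wexler move:
- P1: Vantage compares 5, 18, 0 and picks Plus; Wexler would get 16.
- P2: Vantage compares 16, 6, 17 and picks Deluxe; Wexler would get 2.
- P3: Vantage compares 10, 14, 1 and picks Plus; Wexler would get 5.
- P4: Vantage compares 7, 8, 7 and picks Plus; Wexler would get 12.
Among 16, 2, 5, 12, the best is 16 at P1. Subgame-perfect outcome: (Plus, P1) with payoffs (18, 16).

P1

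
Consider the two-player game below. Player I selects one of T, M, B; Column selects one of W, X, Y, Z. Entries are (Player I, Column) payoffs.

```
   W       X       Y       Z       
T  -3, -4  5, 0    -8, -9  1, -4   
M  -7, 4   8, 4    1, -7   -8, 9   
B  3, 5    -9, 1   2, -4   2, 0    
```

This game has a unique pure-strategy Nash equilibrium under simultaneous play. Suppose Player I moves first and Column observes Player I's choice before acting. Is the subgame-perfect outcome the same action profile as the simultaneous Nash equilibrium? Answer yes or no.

Column best-responds to each possible Player I move:
- T: BR = X, leader payoff 5.
- M: BR = Z, leader payoff -8.
- B: BR = W, leader payoff 3.
Maximizing over 5, -8, 3, Player I chooses T. Subgame-perfect outcome: (T, X) with payoffs (5, 0).
Under simultaneous play:
Player I's best replies: W→B; X→M; Y→B; Z→B.
Column's best replies: T→X; M→Z; B→W.
Only (B, W) has each player best-responding; Nash payoffs (3, 5).
Sequential outcome (T, X) differs from the Nash profile (B, W).

no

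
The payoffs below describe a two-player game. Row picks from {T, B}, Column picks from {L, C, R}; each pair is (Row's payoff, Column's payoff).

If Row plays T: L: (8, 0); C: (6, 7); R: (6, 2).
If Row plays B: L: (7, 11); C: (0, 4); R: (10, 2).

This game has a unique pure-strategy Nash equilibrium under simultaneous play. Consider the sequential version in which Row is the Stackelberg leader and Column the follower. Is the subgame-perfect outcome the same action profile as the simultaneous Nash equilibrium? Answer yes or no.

Column best-responds to each possible Row move:
- T: BR = C, leader payoff 6.
- B: BR = L, leader payoff 7.
Among 6, 7, the best is 7 at B. Subgame-perfect outcome: (B, L) with payoffs (7, 11).
Under simultaneous play:
Row's best replies: L→T; C→T; R→B.
Column's best replies: T→C; B→L.
Only (T, C) has each player best-responding; Nash payoffs (6, 7).
Sequential outcome (B, L) differs from the Nash profile (T, C).

no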